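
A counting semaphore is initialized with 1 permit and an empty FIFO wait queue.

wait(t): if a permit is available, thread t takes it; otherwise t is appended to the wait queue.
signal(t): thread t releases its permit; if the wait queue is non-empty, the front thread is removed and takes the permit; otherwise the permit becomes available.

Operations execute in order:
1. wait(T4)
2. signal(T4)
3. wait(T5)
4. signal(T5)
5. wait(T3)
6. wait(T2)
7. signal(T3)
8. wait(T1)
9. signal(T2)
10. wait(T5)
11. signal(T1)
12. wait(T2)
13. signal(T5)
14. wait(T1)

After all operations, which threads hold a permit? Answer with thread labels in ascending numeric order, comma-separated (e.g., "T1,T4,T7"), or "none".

Step 1: wait(T4) -> count=0 queue=[] holders={T4}
Step 2: signal(T4) -> count=1 queue=[] holders={none}
Step 3: wait(T5) -> count=0 queue=[] holders={T5}
Step 4: signal(T5) -> count=1 queue=[] holders={none}
Step 5: wait(T3) -> count=0 queue=[] holders={T3}
Step 6: wait(T2) -> count=0 queue=[T2] holders={T3}
Step 7: signal(T3) -> count=0 queue=[] holders={T2}
Step 8: wait(T1) -> count=0 queue=[T1] holders={T2}
Step 9: signal(T2) -> count=0 queue=[] holders={T1}
Step 10: wait(T5) -> count=0 queue=[T5] holders={T1}
Step 11: signal(T1) -> count=0 queue=[] holders={T5}
Step 12: wait(T2) -> count=0 queue=[T2] holders={T5}
Step 13: signal(T5) -> count=0 queue=[] holders={T2}
Step 14: wait(T1) -> count=0 queue=[T1] holders={T2}
Final holders: T2

Answer: T2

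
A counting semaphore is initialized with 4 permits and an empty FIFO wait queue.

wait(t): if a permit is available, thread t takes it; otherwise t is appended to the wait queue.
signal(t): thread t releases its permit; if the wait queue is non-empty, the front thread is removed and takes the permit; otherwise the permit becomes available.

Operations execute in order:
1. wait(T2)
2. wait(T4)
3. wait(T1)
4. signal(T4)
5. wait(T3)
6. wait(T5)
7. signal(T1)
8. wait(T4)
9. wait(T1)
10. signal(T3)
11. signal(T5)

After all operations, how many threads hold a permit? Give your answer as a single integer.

Answer: 3

Derivation:
Step 1: wait(T2) -> count=3 queue=[] holders={T2}
Step 2: wait(T4) -> count=2 queue=[] holders={T2,T4}
Step 3: wait(T1) -> count=1 queue=[] holders={T1,T2,T4}
Step 4: signal(T4) -> count=2 queue=[] holders={T1,T2}
Step 5: wait(T3) -> count=1 queue=[] holders={T1,T2,T3}
Step 6: wait(T5) -> count=0 queue=[] holders={T1,T2,T3,T5}
Step 7: signal(T1) -> count=1 queue=[] holders={T2,T3,T5}
Step 8: wait(T4) -> count=0 queue=[] holders={T2,T3,T4,T5}
Step 9: wait(T1) -> count=0 queue=[T1] holders={T2,T3,T4,T5}
Step 10: signal(T3) -> count=0 queue=[] holders={T1,T2,T4,T5}
Step 11: signal(T5) -> count=1 queue=[] holders={T1,T2,T4}
Final holders: {T1,T2,T4} -> 3 thread(s)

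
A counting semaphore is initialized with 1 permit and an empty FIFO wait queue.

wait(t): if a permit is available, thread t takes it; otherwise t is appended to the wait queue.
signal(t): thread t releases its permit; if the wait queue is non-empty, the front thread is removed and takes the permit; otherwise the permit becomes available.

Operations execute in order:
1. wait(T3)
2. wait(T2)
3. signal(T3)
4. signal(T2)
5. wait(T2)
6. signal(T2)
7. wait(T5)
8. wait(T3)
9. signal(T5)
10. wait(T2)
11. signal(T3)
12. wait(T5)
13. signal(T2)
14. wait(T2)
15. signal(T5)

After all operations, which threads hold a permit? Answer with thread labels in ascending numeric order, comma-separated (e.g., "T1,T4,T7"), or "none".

Step 1: wait(T3) -> count=0 queue=[] holders={T3}
Step 2: wait(T2) -> count=0 queue=[T2] holders={T3}
Step 3: signal(T3) -> count=0 queue=[] holders={T2}
Step 4: signal(T2) -> count=1 queue=[] holders={none}
Step 5: wait(T2) -> count=0 queue=[] holders={T2}
Step 6: signal(T2) -> count=1 queue=[] holders={none}
Step 7: wait(T5) -> count=0 queue=[] holders={T5}
Step 8: wait(T3) -> count=0 queue=[T3] holders={T5}
Step 9: signal(T5) -> count=0 queue=[] holders={T3}
Step 10: wait(T2) -> count=0 queue=[T2] holders={T3}
Step 11: signal(T3) -> count=0 queue=[] holders={T2}
Step 12: wait(T5) -> count=0 queue=[T5] holders={T2}
Step 13: signal(T2) -> count=0 queue=[] holders={T5}
Step 14: wait(T2) -> count=0 queue=[T2] holders={T5}
Step 15: signal(T5) -> count=0 queue=[] holders={T2}
Final holders: T2

Answer: T2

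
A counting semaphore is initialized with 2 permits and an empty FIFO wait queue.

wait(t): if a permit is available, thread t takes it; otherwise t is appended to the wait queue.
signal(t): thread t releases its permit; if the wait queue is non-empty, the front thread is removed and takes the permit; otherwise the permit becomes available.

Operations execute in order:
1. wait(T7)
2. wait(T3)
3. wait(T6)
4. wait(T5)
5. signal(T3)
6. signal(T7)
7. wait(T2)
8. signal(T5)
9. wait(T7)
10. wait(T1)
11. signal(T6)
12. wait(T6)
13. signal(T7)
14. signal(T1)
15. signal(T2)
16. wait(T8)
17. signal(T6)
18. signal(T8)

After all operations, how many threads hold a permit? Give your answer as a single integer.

Step 1: wait(T7) -> count=1 queue=[] holders={T7}
Step 2: wait(T3) -> count=0 queue=[] holders={T3,T7}
Step 3: wait(T6) -> count=0 queue=[T6] holders={T3,T7}
Step 4: wait(T5) -> count=0 queue=[T6,T5] holders={T3,T7}
Step 5: signal(T3) -> count=0 queue=[T5] holders={T6,T7}
Step 6: signal(T7) -> count=0 queue=[] holders={T5,T6}
Step 7: wait(T2) -> count=0 queue=[T2] holders={T5,T6}
Step 8: signal(T5) -> count=0 queue=[] holders={T2,T6}
Step 9: wait(T7) -> count=0 queue=[T7] holders={T2,T6}
Step 10: wait(T1) -> count=0 queue=[T7,T1] holders={T2,T6}
Step 11: signal(T6) -> count=0 queue=[T1] holders={T2,T7}
Step 12: wait(T6) -> count=0 queue=[T1,T6] holders={T2,T7}
Step 13: signal(T7) -> count=0 queue=[T6] holders={T1,T2}
Step 14: signal(T1) -> count=0 queue=[] holders={T2,T6}
Step 15: signal(T2) -> count=1 queue=[] holders={T6}
Step 16: wait(T8) -> count=0 queue=[] holders={T6,T8}
Step 17: signal(T6) -> count=1 queue=[] holders={T8}
Step 18: signal(T8) -> count=2 queue=[] holders={none}
Final holders: {none} -> 0 thread(s)

Answer: 0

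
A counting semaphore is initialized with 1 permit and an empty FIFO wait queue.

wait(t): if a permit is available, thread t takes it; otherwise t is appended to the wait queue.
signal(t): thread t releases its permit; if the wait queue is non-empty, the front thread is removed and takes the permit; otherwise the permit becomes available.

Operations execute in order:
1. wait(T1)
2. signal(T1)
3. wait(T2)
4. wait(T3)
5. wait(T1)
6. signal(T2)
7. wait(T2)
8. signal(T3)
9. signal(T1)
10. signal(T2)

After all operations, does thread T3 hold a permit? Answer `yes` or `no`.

Step 1: wait(T1) -> count=0 queue=[] holders={T1}
Step 2: signal(T1) -> count=1 queue=[] holders={none}
Step 3: wait(T2) -> count=0 queue=[] holders={T2}
Step 4: wait(T3) -> count=0 queue=[T3] holders={T2}
Step 5: wait(T1) -> count=0 queue=[T3,T1] holders={T2}
Step 6: signal(T2) -> count=0 queue=[T1] holders={T3}
Step 7: wait(T2) -> count=0 queue=[T1,T2] holders={T3}
Step 8: signal(T3) -> count=0 queue=[T2] holders={T1}
Step 9: signal(T1) -> count=0 queue=[] holders={T2}
Step 10: signal(T2) -> count=1 queue=[] holders={none}
Final holders: {none} -> T3 not in holders

Answer: no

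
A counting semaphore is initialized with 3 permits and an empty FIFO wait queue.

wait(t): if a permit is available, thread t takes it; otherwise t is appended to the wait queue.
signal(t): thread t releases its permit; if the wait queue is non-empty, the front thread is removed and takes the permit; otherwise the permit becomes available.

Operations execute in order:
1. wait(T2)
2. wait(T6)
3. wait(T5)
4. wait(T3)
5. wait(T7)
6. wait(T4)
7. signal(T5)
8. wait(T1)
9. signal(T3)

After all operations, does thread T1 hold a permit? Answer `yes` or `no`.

Answer: no

Derivation:
Step 1: wait(T2) -> count=2 queue=[] holders={T2}
Step 2: wait(T6) -> count=1 queue=[] holders={T2,T6}
Step 3: wait(T5) -> count=0 queue=[] holders={T2,T5,T6}
Step 4: wait(T3) -> count=0 queue=[T3] holders={T2,T5,T6}
Step 5: wait(T7) -> count=0 queue=[T3,T7] holders={T2,T5,T6}
Step 6: wait(T4) -> count=0 queue=[T3,T7,T4] holders={T2,T5,T6}
Step 7: signal(T5) -> count=0 queue=[T7,T4] holders={T2,T3,T6}
Step 8: wait(T1) -> count=0 queue=[T7,T4,T1] holders={T2,T3,T6}
Step 9: signal(T3) -> count=0 queue=[T4,T1] holders={T2,T6,T7}
Final holders: {T2,T6,T7} -> T1 not in holders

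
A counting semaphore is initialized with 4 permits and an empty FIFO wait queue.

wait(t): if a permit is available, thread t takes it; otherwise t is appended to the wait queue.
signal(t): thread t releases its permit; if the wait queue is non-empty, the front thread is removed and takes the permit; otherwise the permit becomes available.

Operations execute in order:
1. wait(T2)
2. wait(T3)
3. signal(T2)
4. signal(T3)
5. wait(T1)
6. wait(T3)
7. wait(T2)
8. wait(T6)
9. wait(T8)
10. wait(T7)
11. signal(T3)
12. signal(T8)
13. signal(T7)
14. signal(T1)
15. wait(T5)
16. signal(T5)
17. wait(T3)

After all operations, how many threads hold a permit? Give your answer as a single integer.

Step 1: wait(T2) -> count=3 queue=[] holders={T2}
Step 2: wait(T3) -> count=2 queue=[] holders={T2,T3}
Step 3: signal(T2) -> count=3 queue=[] holders={T3}
Step 4: signal(T3) -> count=4 queue=[] holders={none}
Step 5: wait(T1) -> count=3 queue=[] holders={T1}
Step 6: wait(T3) -> count=2 queue=[] holders={T1,T3}
Step 7: wait(T2) -> count=1 queue=[] holders={T1,T2,T3}
Step 8: wait(T6) -> count=0 queue=[] holders={T1,T2,T3,T6}
Step 9: wait(T8) -> count=0 queue=[T8] holders={T1,T2,T3,T6}
Step 10: wait(T7) -> count=0 queue=[T8,T7] holders={T1,T2,T3,T6}
Step 11: signal(T3) -> count=0 queue=[T7] holders={T1,T2,T6,T8}
Step 12: signal(T8) -> count=0 queue=[] holders={T1,T2,T6,T7}
Step 13: signal(T7) -> count=1 queue=[] holders={T1,T2,T6}
Step 14: signal(T1) -> count=2 queue=[] holders={T2,T6}
Step 15: wait(T5) -> count=1 queue=[] holders={T2,T5,T6}
Step 16: signal(T5) -> count=2 queue=[] holders={T2,T6}
Step 17: wait(T3) -> count=1 queue=[] holders={T2,T3,T6}
Final holders: {T2,T3,T6} -> 3 thread(s)

Answer: 3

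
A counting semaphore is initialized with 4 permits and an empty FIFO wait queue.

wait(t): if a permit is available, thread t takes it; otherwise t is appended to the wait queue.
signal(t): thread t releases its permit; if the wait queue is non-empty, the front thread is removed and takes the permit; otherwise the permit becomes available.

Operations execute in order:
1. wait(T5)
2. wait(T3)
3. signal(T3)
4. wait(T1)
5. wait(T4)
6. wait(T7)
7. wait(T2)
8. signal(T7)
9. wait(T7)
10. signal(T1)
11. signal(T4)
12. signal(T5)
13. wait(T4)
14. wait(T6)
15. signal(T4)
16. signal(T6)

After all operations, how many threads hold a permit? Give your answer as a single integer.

Step 1: wait(T5) -> count=3 queue=[] holders={T5}
Step 2: wait(T3) -> count=2 queue=[] holders={T3,T5}
Step 3: signal(T3) -> count=3 queue=[] holders={T5}
Step 4: wait(T1) -> count=2 queue=[] holders={T1,T5}
Step 5: wait(T4) -> count=1 queue=[] holders={T1,T4,T5}
Step 6: wait(T7) -> count=0 queue=[] holders={T1,T4,T5,T7}
Step 7: wait(T2) -> count=0 queue=[T2] holders={T1,T4,T5,T7}
Step 8: signal(T7) -> count=0 queue=[] holders={T1,T2,T4,T5}
Step 9: wait(T7) -> count=0 queue=[T7] holders={T1,T2,T4,T5}
Step 10: signal(T1) -> count=0 queue=[] holders={T2,T4,T5,T7}
Step 11: signal(T4) -> count=1 queue=[] holders={T2,T5,T7}
Step 12: signal(T5) -> count=2 queue=[] holders={T2,T7}
Step 13: wait(T4) -> count=1 queue=[] holders={T2,T4,T7}
Step 14: wait(T6) -> count=0 queue=[] holders={T2,T4,T6,T7}
Step 15: signal(T4) -> count=1 queue=[] holders={T2,T6,T7}
Step 16: signal(T6) -> count=2 queue=[] holders={T2,T7}
Final holders: {T2,T7} -> 2 thread(s)

Answer: 2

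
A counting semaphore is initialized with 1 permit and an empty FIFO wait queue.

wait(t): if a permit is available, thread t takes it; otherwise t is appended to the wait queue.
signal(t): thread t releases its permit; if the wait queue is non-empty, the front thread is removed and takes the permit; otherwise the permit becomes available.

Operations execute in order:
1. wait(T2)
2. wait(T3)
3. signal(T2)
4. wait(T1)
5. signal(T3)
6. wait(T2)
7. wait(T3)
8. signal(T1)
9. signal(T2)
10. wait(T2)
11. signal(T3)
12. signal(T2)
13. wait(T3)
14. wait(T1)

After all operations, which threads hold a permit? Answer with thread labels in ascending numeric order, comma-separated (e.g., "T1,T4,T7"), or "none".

Step 1: wait(T2) -> count=0 queue=[] holders={T2}
Step 2: wait(T3) -> count=0 queue=[T3] holders={T2}
Step 3: signal(T2) -> count=0 queue=[] holders={T3}
Step 4: wait(T1) -> count=0 queue=[T1] holders={T3}
Step 5: signal(T3) -> count=0 queue=[] holders={T1}
Step 6: wait(T2) -> count=0 queue=[T2] holders={T1}
Step 7: wait(T3) -> count=0 queue=[T2,T3] holders={T1}
Step 8: signal(T1) -> count=0 queue=[T3] holders={T2}
Step 9: signal(T2) -> count=0 queue=[] holders={T3}
Step 10: wait(T2) -> count=0 queue=[T2] holders={T3}
Step 11: signal(T3) -> count=0 queue=[] holders={T2}
Step 12: signal(T2) -> count=1 queue=[] holders={none}
Step 13: wait(T3) -> count=0 queue=[] holders={T3}
Step 14: wait(T1) -> count=0 queue=[T1] holders={T3}
Final holders: T3

Answer: T3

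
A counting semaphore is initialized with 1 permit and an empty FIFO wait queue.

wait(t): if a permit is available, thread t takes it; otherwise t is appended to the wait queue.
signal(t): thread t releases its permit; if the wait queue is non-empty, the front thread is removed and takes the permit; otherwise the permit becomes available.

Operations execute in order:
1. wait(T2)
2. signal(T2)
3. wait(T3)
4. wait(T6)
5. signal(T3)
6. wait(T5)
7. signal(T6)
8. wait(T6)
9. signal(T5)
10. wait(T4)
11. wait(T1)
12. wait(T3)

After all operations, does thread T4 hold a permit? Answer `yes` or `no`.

Step 1: wait(T2) -> count=0 queue=[] holders={T2}
Step 2: signal(T2) -> count=1 queue=[] holders={none}
Step 3: wait(T3) -> count=0 queue=[] holders={T3}
Step 4: wait(T6) -> count=0 queue=[T6] holders={T3}
Step 5: signal(T3) -> count=0 queue=[] holders={T6}
Step 6: wait(T5) -> count=0 queue=[T5] holders={T6}
Step 7: signal(T6) -> count=0 queue=[] holders={T5}
Step 8: wait(T6) -> count=0 queue=[T6] holders={T5}
Step 9: signal(T5) -> count=0 queue=[] holders={T6}
Step 10: wait(T4) -> count=0 queue=[T4] holders={T6}
Step 11: wait(T1) -> count=0 queue=[T4,T1] holders={T6}
Step 12: wait(T3) -> count=0 queue=[T4,T1,T3] holders={T6}
Final holders: {T6} -> T4 not in holders

Answer: no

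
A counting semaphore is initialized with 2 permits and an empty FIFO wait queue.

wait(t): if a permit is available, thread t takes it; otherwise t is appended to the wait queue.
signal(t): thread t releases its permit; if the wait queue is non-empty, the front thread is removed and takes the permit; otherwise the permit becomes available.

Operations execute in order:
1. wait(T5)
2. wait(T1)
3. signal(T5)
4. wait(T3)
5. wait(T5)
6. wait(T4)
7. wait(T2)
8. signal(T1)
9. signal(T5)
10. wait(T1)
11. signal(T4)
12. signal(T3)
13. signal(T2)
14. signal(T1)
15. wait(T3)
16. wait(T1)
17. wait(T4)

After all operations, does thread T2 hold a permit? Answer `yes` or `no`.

Answer: no

Derivation:
Step 1: wait(T5) -> count=1 queue=[] holders={T5}
Step 2: wait(T1) -> count=0 queue=[] holders={T1,T5}
Step 3: signal(T5) -> count=1 queue=[] holders={T1}
Step 4: wait(T3) -> count=0 queue=[] holders={T1,T3}
Step 5: wait(T5) -> count=0 queue=[T5] holders={T1,T3}
Step 6: wait(T4) -> count=0 queue=[T5,T4] holders={T1,T3}
Step 7: wait(T2) -> count=0 queue=[T5,T4,T2] holders={T1,T3}
Step 8: signal(T1) -> count=0 queue=[T4,T2] holders={T3,T5}
Step 9: signal(T5) -> count=0 queue=[T2] holders={T3,T4}
Step 10: wait(T1) -> count=0 queue=[T2,T1] holders={T3,T4}
Step 11: signal(T4) -> count=0 queue=[T1] holders={T2,T3}
Step 12: signal(T3) -> count=0 queue=[] holders={T1,T2}
Step 13: signal(T2) -> count=1 queue=[] holders={T1}
Step 14: signal(T1) -> count=2 queue=[] holders={none}
Step 15: wait(T3) -> count=1 queue=[] holders={T3}
Step 16: wait(T1) -> count=0 queue=[] holders={T1,T3}
Step 17: wait(T4) -> count=0 queue=[T4] holders={T1,T3}
Final holders: {T1,T3} -> T2 not in holders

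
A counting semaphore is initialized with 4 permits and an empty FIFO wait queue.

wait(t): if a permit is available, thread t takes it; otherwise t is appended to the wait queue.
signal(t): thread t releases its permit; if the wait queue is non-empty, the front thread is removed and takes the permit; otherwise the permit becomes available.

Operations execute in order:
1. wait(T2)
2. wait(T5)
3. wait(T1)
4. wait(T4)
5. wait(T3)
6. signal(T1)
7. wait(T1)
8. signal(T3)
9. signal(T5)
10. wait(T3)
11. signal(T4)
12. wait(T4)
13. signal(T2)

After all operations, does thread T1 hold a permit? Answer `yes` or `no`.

Step 1: wait(T2) -> count=3 queue=[] holders={T2}
Step 2: wait(T5) -> count=2 queue=[] holders={T2,T5}
Step 3: wait(T1) -> count=1 queue=[] holders={T1,T2,T5}
Step 4: wait(T4) -> count=0 queue=[] holders={T1,T2,T4,T5}
Step 5: wait(T3) -> count=0 queue=[T3] holders={T1,T2,T4,T5}
Step 6: signal(T1) -> count=0 queue=[] holders={T2,T3,T4,T5}
Step 7: wait(T1) -> count=0 queue=[T1] holders={T2,T3,T4,T5}
Step 8: signal(T3) -> count=0 queue=[] holders={T1,T2,T4,T5}
Step 9: signal(T5) -> count=1 queue=[] holders={T1,T2,T4}
Step 10: wait(T3) -> count=0 queue=[] holders={T1,T2,T3,T4}
Step 11: signal(T4) -> count=1 queue=[] holders={T1,T2,T3}
Step 12: wait(T4) -> count=0 queue=[] holders={T1,T2,T3,T4}
Step 13: signal(T2) -> count=1 queue=[] holders={T1,T3,T4}
Final holders: {T1,T3,T4} -> T1 in holders

Answer: yes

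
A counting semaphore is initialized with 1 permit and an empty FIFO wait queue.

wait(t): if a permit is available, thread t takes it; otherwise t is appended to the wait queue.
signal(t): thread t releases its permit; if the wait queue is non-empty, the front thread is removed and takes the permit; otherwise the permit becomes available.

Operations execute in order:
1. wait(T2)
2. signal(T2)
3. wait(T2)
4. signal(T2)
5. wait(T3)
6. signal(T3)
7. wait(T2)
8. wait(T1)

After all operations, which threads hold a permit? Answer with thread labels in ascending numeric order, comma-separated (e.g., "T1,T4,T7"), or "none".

Step 1: wait(T2) -> count=0 queue=[] holders={T2}
Step 2: signal(T2) -> count=1 queue=[] holders={none}
Step 3: wait(T2) -> count=0 queue=[] holders={T2}
Step 4: signal(T2) -> count=1 queue=[] holders={none}
Step 5: wait(T3) -> count=0 queue=[] holders={T3}
Step 6: signal(T3) -> count=1 queue=[] holders={none}
Step 7: wait(T2) -> count=0 queue=[] holders={T2}
Step 8: wait(T1) -> count=0 queue=[T1] holders={T2}
Final holders: T2

Answer: T2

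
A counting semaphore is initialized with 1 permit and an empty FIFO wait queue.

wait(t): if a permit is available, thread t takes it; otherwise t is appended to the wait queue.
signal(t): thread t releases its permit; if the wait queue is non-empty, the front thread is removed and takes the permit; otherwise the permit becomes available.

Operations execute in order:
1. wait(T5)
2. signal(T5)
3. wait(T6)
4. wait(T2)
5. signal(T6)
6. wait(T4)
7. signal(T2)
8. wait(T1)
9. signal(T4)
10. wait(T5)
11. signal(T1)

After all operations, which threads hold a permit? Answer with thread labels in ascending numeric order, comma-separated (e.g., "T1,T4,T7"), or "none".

Step 1: wait(T5) -> count=0 queue=[] holders={T5}
Step 2: signal(T5) -> count=1 queue=[] holders={none}
Step 3: wait(T6) -> count=0 queue=[] holders={T6}
Step 4: wait(T2) -> count=0 queue=[T2] holders={T6}
Step 5: signal(T6) -> count=0 queue=[] holders={T2}
Step 6: wait(T4) -> count=0 queue=[T4] holders={T2}
Step 7: signal(T2) -> count=0 queue=[] holders={T4}
Step 8: wait(T1) -> count=0 queue=[T1] holders={T4}
Step 9: signal(T4) -> count=0 queue=[] holders={T1}
Step 10: wait(T5) -> count=0 queue=[T5] holders={T1}
Step 11: signal(T1) -> count=0 queue=[] holders={T5}
Final holders: T5

Answer: T5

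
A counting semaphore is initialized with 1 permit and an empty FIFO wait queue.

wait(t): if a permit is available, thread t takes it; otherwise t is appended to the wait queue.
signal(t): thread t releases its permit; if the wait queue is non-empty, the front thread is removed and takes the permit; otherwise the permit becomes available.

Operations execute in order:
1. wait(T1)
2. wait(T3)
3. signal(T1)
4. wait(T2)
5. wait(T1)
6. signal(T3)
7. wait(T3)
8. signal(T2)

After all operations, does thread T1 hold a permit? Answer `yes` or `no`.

Answer: yes

Derivation:
Step 1: wait(T1) -> count=0 queue=[] holders={T1}
Step 2: wait(T3) -> count=0 queue=[T3] holders={T1}
Step 3: signal(T1) -> count=0 queue=[] holders={T3}
Step 4: wait(T2) -> count=0 queue=[T2] holders={T3}
Step 5: wait(T1) -> count=0 queue=[T2,T1] holders={T3}
Step 6: signal(T3) -> count=0 queue=[T1] holders={T2}
Step 7: wait(T3) -> count=0 queue=[T1,T3] holders={T2}
Step 8: signal(T2) -> count=0 queue=[T3] holders={T1}
Final holders: {T1} -> T1 in holders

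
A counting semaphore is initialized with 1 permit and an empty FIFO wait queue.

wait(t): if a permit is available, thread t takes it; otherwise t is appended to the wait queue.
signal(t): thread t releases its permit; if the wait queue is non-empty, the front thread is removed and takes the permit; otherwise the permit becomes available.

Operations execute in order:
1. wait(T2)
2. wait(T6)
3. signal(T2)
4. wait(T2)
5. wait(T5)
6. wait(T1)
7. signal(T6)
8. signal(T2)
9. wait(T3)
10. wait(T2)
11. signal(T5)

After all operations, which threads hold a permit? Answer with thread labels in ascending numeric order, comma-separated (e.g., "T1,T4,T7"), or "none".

Answer: T1

Derivation:
Step 1: wait(T2) -> count=0 queue=[] holders={T2}
Step 2: wait(T6) -> count=0 queue=[T6] holders={T2}
Step 3: signal(T2) -> count=0 queue=[] holders={T6}
Step 4: wait(T2) -> count=0 queue=[T2] holders={T6}
Step 5: wait(T5) -> count=0 queue=[T2,T5] holders={T6}
Step 6: wait(T1) -> count=0 queue=[T2,T5,T1] holders={T6}
Step 7: signal(T6) -> count=0 queue=[T5,T1] holders={T2}
Step 8: signal(T2) -> count=0 queue=[T1] holders={T5}
Step 9: wait(T3) -> count=0 queue=[T1,T3] holders={T5}
Step 10: wait(T2) -> count=0 queue=[T1,T3,T2] holders={T5}
Step 11: signal(T5) -> count=0 queue=[T3,T2] holders={T1}
Final holders: T1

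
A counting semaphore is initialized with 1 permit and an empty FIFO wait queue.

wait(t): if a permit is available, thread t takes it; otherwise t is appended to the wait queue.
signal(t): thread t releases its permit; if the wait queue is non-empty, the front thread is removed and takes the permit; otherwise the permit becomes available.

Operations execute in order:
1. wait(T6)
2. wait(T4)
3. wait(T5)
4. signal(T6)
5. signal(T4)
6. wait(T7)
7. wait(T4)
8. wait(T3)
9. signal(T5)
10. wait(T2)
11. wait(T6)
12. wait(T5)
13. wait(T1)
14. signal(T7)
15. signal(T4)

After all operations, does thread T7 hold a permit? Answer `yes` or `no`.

Step 1: wait(T6) -> count=0 queue=[] holders={T6}
Step 2: wait(T4) -> count=0 queue=[T4] holders={T6}
Step 3: wait(T5) -> count=0 queue=[T4,T5] holders={T6}
Step 4: signal(T6) -> count=0 queue=[T5] holders={T4}
Step 5: signal(T4) -> count=0 queue=[] holders={T5}
Step 6: wait(T7) -> count=0 queue=[T7] holders={T5}
Step 7: wait(T4) -> count=0 queue=[T7,T4] holders={T5}
Step 8: wait(T3) -> count=0 queue=[T7,T4,T3] holders={T5}
Step 9: signal(T5) -> count=0 queue=[T4,T3] holders={T7}
Step 10: wait(T2) -> count=0 queue=[T4,T3,T2] holders={T7}
Step 11: wait(T6) -> count=0 queue=[T4,T3,T2,T6] holders={T7}
Step 12: wait(T5) -> count=0 queue=[T4,T3,T2,T6,T5] holders={T7}
Step 13: wait(T1) -> count=0 queue=[T4,T3,T2,T6,T5,T1] holders={T7}
Step 14: signal(T7) -> count=0 queue=[T3,T2,T6,T5,T1] holders={T4}
Step 15: signal(T4) -> count=0 queue=[T2,T6,T5,T1] holders={T3}
Final holders: {T3} -> T7 not in holders

Answer: no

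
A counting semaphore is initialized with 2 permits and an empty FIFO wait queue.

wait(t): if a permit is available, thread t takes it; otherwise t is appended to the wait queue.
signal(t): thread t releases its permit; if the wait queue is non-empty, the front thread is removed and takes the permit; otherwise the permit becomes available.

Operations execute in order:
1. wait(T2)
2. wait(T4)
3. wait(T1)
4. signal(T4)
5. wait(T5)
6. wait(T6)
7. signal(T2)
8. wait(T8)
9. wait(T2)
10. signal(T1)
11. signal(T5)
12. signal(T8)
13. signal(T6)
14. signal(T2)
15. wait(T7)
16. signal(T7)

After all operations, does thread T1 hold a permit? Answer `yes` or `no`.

Step 1: wait(T2) -> count=1 queue=[] holders={T2}
Step 2: wait(T4) -> count=0 queue=[] holders={T2,T4}
Step 3: wait(T1) -> count=0 queue=[T1] holders={T2,T4}
Step 4: signal(T4) -> count=0 queue=[] holders={T1,T2}
Step 5: wait(T5) -> count=0 queue=[T5] holders={T1,T2}
Step 6: wait(T6) -> count=0 queue=[T5,T6] holders={T1,T2}
Step 7: signal(T2) -> count=0 queue=[T6] holders={T1,T5}
Step 8: wait(T8) -> count=0 queue=[T6,T8] holders={T1,T5}
Step 9: wait(T2) -> count=0 queue=[T6,T8,T2] holders={T1,T5}
Step 10: signal(T1) -> count=0 queue=[T8,T2] holders={T5,T6}
Step 11: signal(T5) -> count=0 queue=[T2] holders={T6,T8}
Step 12: signal(T8) -> count=0 queue=[] holders={T2,T6}
Step 13: signal(T6) -> count=1 queue=[] holders={T2}
Step 14: signal(T2) -> count=2 queue=[] holders={none}
Step 15: wait(T7) -> count=1 queue=[] holders={T7}
Step 16: signal(T7) -> count=2 queue=[] holders={none}
Final holders: {none} -> T1 not in holders

Answer: no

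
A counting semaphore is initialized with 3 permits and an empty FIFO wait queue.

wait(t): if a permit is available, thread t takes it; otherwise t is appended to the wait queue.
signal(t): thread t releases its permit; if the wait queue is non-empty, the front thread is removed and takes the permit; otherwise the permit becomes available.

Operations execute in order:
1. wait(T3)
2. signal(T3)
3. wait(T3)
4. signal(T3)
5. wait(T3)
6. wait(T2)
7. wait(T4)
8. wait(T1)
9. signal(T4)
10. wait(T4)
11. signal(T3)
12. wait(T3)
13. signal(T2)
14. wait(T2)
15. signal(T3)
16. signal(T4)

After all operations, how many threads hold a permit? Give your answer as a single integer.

Answer: 2

Derivation:
Step 1: wait(T3) -> count=2 queue=[] holders={T3}
Step 2: signal(T3) -> count=3 queue=[] holders={none}
Step 3: wait(T3) -> count=2 queue=[] holders={T3}
Step 4: signal(T3) -> count=3 queue=[] holders={none}
Step 5: wait(T3) -> count=2 queue=[] holders={T3}
Step 6: wait(T2) -> count=1 queue=[] holders={T2,T3}
Step 7: wait(T4) -> count=0 queue=[] holders={T2,T3,T4}
Step 8: wait(T1) -> count=0 queue=[T1] holders={T2,T3,T4}
Step 9: signal(T4) -> count=0 queue=[] holders={T1,T2,T3}
Step 10: wait(T4) -> count=0 queue=[T4] holders={T1,T2,T3}
Step 11: signal(T3) -> count=0 queue=[] holders={T1,T2,T4}
Step 12: wait(T3) -> count=0 queue=[T3] holders={T1,T2,T4}
Step 13: signal(T2) -> count=0 queue=[] holders={T1,T3,T4}
Step 14: wait(T2) -> count=0 queue=[T2] holders={T1,T3,T4}
Step 15: signal(T3) -> count=0 queue=[] holders={T1,T2,T4}
Step 16: signal(T4) -> count=1 queue=[] holders={T1,T2}
Final holders: {T1,T2} -> 2 thread(s)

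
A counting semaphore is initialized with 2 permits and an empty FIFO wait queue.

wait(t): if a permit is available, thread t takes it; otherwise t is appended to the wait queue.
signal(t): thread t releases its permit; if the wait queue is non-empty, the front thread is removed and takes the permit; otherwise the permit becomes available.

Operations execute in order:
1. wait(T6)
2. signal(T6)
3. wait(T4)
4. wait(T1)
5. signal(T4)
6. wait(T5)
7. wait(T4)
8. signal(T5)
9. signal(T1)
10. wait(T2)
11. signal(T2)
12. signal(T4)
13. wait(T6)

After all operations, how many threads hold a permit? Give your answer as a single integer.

Step 1: wait(T6) -> count=1 queue=[] holders={T6}
Step 2: signal(T6) -> count=2 queue=[] holders={none}
Step 3: wait(T4) -> count=1 queue=[] holders={T4}
Step 4: wait(T1) -> count=0 queue=[] holders={T1,T4}
Step 5: signal(T4) -> count=1 queue=[] holders={T1}
Step 6: wait(T5) -> count=0 queue=[] holders={T1,T5}
Step 7: wait(T4) -> count=0 queue=[T4] holders={T1,T5}
Step 8: signal(T5) -> count=0 queue=[] holders={T1,T4}
Step 9: signal(T1) -> count=1 queue=[] holders={T4}
Step 10: wait(T2) -> count=0 queue=[] holders={T2,T4}
Step 11: signal(T2) -> count=1 queue=[] holders={T4}
Step 12: signal(T4) -> count=2 queue=[] holders={none}
Step 13: wait(T6) -> count=1 queue=[] holders={T6}
Final holders: {T6} -> 1 thread(s)

Answer: 1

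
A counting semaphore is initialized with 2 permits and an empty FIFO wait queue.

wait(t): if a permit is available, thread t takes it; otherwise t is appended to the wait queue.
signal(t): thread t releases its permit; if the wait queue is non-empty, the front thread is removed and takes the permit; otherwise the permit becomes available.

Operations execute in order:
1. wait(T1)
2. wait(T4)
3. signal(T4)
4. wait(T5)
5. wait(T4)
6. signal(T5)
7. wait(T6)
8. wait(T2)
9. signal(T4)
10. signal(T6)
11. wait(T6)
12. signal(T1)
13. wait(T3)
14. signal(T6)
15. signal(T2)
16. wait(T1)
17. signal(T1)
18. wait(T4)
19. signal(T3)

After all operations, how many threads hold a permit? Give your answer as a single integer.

Step 1: wait(T1) -> count=1 queue=[] holders={T1}
Step 2: wait(T4) -> count=0 queue=[] holders={T1,T4}
Step 3: signal(T4) -> count=1 queue=[] holders={T1}
Step 4: wait(T5) -> count=0 queue=[] holders={T1,T5}
Step 5: wait(T4) -> count=0 queue=[T4] holders={T1,T5}
Step 6: signal(T5) -> count=0 queue=[] holders={T1,T4}
Step 7: wait(T6) -> count=0 queue=[T6] holders={T1,T4}
Step 8: wait(T2) -> count=0 queue=[T6,T2] holders={T1,T4}
Step 9: signal(T4) -> count=0 queue=[T2] holders={T1,T6}
Step 10: signal(T6) -> count=0 queue=[] holders={T1,T2}
Step 11: wait(T6) -> count=0 queue=[T6] holders={T1,T2}
Step 12: signal(T1) -> count=0 queue=[] holders={T2,T6}
Step 13: wait(T3) -> count=0 queue=[T3] holders={T2,T6}
Step 14: signal(T6) -> count=0 queue=[] holders={T2,T3}
Step 15: signal(T2) -> count=1 queue=[] holders={T3}
Step 16: wait(T1) -> count=0 queue=[] holders={T1,T3}
Step 17: signal(T1) -> count=1 queue=[] holders={T3}
Step 18: wait(T4) -> count=0 queue=[] holders={T3,T4}
Step 19: signal(T3) -> count=1 queue=[] holders={T4}
Final holders: {T4} -> 1 thread(s)

Answer: 1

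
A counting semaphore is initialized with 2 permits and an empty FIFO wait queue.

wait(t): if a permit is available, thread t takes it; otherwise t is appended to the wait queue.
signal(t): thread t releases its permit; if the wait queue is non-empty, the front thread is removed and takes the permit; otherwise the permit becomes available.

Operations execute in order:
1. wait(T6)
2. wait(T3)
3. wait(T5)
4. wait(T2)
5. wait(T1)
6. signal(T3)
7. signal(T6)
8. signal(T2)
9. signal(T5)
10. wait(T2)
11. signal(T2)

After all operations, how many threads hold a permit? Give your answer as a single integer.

Step 1: wait(T6) -> count=1 queue=[] holders={T6}
Step 2: wait(T3) -> count=0 queue=[] holders={T3,T6}
Step 3: wait(T5) -> count=0 queue=[T5] holders={T3,T6}
Step 4: wait(T2) -> count=0 queue=[T5,T2] holders={T3,T6}
Step 5: wait(T1) -> count=0 queue=[T5,T2,T1] holders={T3,T6}
Step 6: signal(T3) -> count=0 queue=[T2,T1] holders={T5,T6}
Step 7: signal(T6) -> count=0 queue=[T1] holders={T2,T5}
Step 8: signal(T2) -> count=0 queue=[] holders={T1,T5}
Step 9: signal(T5) -> count=1 queue=[] holders={T1}
Step 10: wait(T2) -> count=0 queue=[] holders={T1,T2}
Step 11: signal(T2) -> count=1 queue=[] holders={T1}
Final holders: {T1} -> 1 thread(s)

Answer: 1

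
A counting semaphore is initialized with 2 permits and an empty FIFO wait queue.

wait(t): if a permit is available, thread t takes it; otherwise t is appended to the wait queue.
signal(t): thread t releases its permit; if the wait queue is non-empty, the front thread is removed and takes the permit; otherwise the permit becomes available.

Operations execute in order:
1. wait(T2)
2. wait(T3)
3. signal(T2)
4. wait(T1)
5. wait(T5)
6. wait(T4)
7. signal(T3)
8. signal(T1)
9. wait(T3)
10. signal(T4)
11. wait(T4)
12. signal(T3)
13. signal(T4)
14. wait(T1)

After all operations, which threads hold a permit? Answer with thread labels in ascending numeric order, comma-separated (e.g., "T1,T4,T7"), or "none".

Step 1: wait(T2) -> count=1 queue=[] holders={T2}
Step 2: wait(T3) -> count=0 queue=[] holders={T2,T3}
Step 3: signal(T2) -> count=1 queue=[] holders={T3}
Step 4: wait(T1) -> count=0 queue=[] holders={T1,T3}
Step 5: wait(T5) -> count=0 queue=[T5] holders={T1,T3}
Step 6: wait(T4) -> count=0 queue=[T5,T4] holders={T1,T3}
Step 7: signal(T3) -> count=0 queue=[T4] holders={T1,T5}
Step 8: signal(T1) -> count=0 queue=[] holders={T4,T5}
Step 9: wait(T3) -> count=0 queue=[T3] holders={T4,T5}
Step 10: signal(T4) -> count=0 queue=[] holders={T3,T5}
Step 11: wait(T4) -> count=0 queue=[T4] holders={T3,T5}
Step 12: signal(T3) -> count=0 queue=[] holders={T4,T5}
Step 13: signal(T4) -> count=1 queue=[] holders={T5}
Step 14: wait(T1) -> count=0 queue=[] holders={T1,T5}
Final holders: T1,T5

Answer: T1,T5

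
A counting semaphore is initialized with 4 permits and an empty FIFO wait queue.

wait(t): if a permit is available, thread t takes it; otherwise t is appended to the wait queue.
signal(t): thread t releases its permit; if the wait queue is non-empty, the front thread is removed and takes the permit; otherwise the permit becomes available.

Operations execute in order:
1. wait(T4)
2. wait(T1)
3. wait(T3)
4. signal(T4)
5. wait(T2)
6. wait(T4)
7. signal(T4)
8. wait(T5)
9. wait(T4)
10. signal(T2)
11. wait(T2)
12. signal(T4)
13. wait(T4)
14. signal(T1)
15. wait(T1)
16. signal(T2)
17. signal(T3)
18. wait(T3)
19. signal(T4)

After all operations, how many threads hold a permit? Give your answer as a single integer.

Step 1: wait(T4) -> count=3 queue=[] holders={T4}
Step 2: wait(T1) -> count=2 queue=[] holders={T1,T4}
Step 3: wait(T3) -> count=1 queue=[] holders={T1,T3,T4}
Step 4: signal(T4) -> count=2 queue=[] holders={T1,T3}
Step 5: wait(T2) -> count=1 queue=[] holders={T1,T2,T3}
Step 6: wait(T4) -> count=0 queue=[] holders={T1,T2,T3,T4}
Step 7: signal(T4) -> count=1 queue=[] holders={T1,T2,T3}
Step 8: wait(T5) -> count=0 queue=[] holders={T1,T2,T3,T5}
Step 9: wait(T4) -> count=0 queue=[T4] holders={T1,T2,T3,T5}
Step 10: signal(T2) -> count=0 queue=[] holders={T1,T3,T4,T5}
Step 11: wait(T2) -> count=0 queue=[T2] holders={T1,T3,T4,T5}
Step 12: signal(T4) -> count=0 queue=[] holders={T1,T2,T3,T5}
Step 13: wait(T4) -> count=0 queue=[T4] holders={T1,T2,T3,T5}
Step 14: signal(T1) -> count=0 queue=[] holders={T2,T3,T4,T5}
Step 15: wait(T1) -> count=0 queue=[T1] holders={T2,T3,T4,T5}
Step 16: signal(T2) -> count=0 queue=[] holders={T1,T3,T4,T5}
Step 17: signal(T3) -> count=1 queue=[] holders={T1,T4,T5}
Step 18: wait(T3) -> count=0 queue=[] holders={T1,T3,T4,T5}
Step 19: signal(T4) -> count=1 queue=[] holders={T1,T3,T5}
Final holders: {T1,T3,T5} -> 3 thread(s)

Answer: 3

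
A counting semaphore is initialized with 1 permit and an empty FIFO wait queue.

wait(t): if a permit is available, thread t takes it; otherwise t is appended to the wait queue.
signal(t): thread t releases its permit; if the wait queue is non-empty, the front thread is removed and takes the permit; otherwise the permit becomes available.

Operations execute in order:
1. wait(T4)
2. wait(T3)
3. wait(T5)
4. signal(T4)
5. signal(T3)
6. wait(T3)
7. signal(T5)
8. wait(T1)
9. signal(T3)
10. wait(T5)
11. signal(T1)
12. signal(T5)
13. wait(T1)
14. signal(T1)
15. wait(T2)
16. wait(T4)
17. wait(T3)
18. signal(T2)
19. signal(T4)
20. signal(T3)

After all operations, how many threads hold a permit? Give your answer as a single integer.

Step 1: wait(T4) -> count=0 queue=[] holders={T4}
Step 2: wait(T3) -> count=0 queue=[T3] holders={T4}
Step 3: wait(T5) -> count=0 queue=[T3,T5] holders={T4}
Step 4: signal(T4) -> count=0 queue=[T5] holders={T3}
Step 5: signal(T3) -> count=0 queue=[] holders={T5}
Step 6: wait(T3) -> count=0 queue=[T3] holders={T5}
Step 7: signal(T5) -> count=0 queue=[] holders={T3}
Step 8: wait(T1) -> count=0 queue=[T1] holders={T3}
Step 9: signal(T3) -> count=0 queue=[] holders={T1}
Step 10: wait(T5) -> count=0 queue=[T5] holders={T1}
Step 11: signal(T1) -> count=0 queue=[] holders={T5}
Step 12: signal(T5) -> count=1 queue=[] holders={none}
Step 13: wait(T1) -> count=0 queue=[] holders={T1}
Step 14: signal(T1) -> count=1 queue=[] holders={none}
Step 15: wait(T2) -> count=0 queue=[] holders={T2}
Step 16: wait(T4) -> count=0 queue=[T4] holders={T2}
Step 17: wait(T3) -> count=0 queue=[T4,T3] holders={T2}
Step 18: signal(T2) -> count=0 queue=[T3] holders={T4}
Step 19: signal(T4) -> count=0 queue=[] holders={T3}
Step 20: signal(T3) -> count=1 queue=[] holders={none}
Final holders: {none} -> 0 thread(s)

Answer: 0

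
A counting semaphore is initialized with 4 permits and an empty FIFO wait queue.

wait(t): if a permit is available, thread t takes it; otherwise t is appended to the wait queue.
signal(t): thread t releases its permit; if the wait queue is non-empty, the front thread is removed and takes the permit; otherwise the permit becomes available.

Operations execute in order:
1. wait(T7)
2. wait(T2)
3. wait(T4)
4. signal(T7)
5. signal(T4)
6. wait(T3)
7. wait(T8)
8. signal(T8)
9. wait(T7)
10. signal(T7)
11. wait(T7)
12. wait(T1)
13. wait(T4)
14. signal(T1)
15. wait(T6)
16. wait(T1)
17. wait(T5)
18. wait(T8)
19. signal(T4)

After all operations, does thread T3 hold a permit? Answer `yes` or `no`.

Step 1: wait(T7) -> count=3 queue=[] holders={T7}
Step 2: wait(T2) -> count=2 queue=[] holders={T2,T7}
Step 3: wait(T4) -> count=1 queue=[] holders={T2,T4,T7}
Step 4: signal(T7) -> count=2 queue=[] holders={T2,T4}
Step 5: signal(T4) -> count=3 queue=[] holders={T2}
Step 6: wait(T3) -> count=2 queue=[] holders={T2,T3}
Step 7: wait(T8) -> count=1 queue=[] holders={T2,T3,T8}
Step 8: signal(T8) -> count=2 queue=[] holders={T2,T3}
Step 9: wait(T7) -> count=1 queue=[] holders={T2,T3,T7}
Step 10: signal(T7) -> count=2 queue=[] holders={T2,T3}
Step 11: wait(T7) -> count=1 queue=[] holders={T2,T3,T7}
Step 12: wait(T1) -> count=0 queue=[] holders={T1,T2,T3,T7}
Step 13: wait(T4) -> count=0 queue=[T4] holders={T1,T2,T3,T7}
Step 14: signal(T1) -> count=0 queue=[] holders={T2,T3,T4,T7}
Step 15: wait(T6) -> count=0 queue=[T6] holders={T2,T3,T4,T7}
Step 16: wait(T1) -> count=0 queue=[T6,T1] holders={T2,T3,T4,T7}
Step 17: wait(T5) -> count=0 queue=[T6,T1,T5] holders={T2,T3,T4,T7}
Step 18: wait(T8) -> count=0 queue=[T6,T1,T5,T8] holders={T2,T3,T4,T7}
Step 19: signal(T4) -> count=0 queue=[T1,T5,T8] holders={T2,T3,T6,T7}
Final holders: {T2,T3,T6,T7} -> T3 in holders

Answer: yes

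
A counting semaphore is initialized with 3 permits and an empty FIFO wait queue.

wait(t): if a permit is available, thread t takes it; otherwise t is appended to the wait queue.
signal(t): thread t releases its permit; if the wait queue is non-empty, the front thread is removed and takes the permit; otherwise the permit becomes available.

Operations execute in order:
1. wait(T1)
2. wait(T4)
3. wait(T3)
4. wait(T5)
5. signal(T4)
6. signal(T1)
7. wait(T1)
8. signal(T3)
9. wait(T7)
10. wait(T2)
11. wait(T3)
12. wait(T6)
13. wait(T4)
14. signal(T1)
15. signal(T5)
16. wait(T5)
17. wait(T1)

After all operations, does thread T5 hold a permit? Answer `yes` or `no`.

Answer: no

Derivation:
Step 1: wait(T1) -> count=2 queue=[] holders={T1}
Step 2: wait(T4) -> count=1 queue=[] holders={T1,T4}
Step 3: wait(T3) -> count=0 queue=[] holders={T1,T3,T4}
Step 4: wait(T5) -> count=0 queue=[T5] holders={T1,T3,T4}
Step 5: signal(T4) -> count=0 queue=[] holders={T1,T3,T5}
Step 6: signal(T1) -> count=1 queue=[] holders={T3,T5}
Step 7: wait(T1) -> count=0 queue=[] holders={T1,T3,T5}
Step 8: signal(T3) -> count=1 queue=[] holders={T1,T5}
Step 9: wait(T7) -> count=0 queue=[] holders={T1,T5,T7}
Step 10: wait(T2) -> count=0 queue=[T2] holders={T1,T5,T7}
Step 11: wait(T3) -> count=0 queue=[T2,T3] holders={T1,T5,T7}
Step 12: wait(T6) -> count=0 queue=[T2,T3,T6] holders={T1,T5,T7}
Step 13: wait(T4) -> count=0 queue=[T2,T3,T6,T4] holders={T1,T5,T7}
Step 14: signal(T1) -> count=0 queue=[T3,T6,T4] holders={T2,T5,T7}
Step 15: signal(T5) -> count=0 queue=[T6,T4] holders={T2,T3,T7}
Step 16: wait(T5) -> count=0 queue=[T6,T4,T5] holders={T2,T3,T7}
Step 17: wait(T1) -> count=0 queue=[T6,T4,T5,T1] holders={T2,T3,T7}
Final holders: {T2,T3,T7} -> T5 not in holders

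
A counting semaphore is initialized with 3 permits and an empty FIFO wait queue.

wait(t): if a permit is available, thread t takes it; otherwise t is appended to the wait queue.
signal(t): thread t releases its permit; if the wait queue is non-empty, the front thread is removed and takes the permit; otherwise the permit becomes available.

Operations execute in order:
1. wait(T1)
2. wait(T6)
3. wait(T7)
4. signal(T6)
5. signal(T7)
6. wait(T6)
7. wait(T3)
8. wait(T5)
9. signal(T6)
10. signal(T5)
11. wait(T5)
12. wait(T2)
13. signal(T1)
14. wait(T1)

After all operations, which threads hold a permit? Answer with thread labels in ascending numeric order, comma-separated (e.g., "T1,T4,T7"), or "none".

Step 1: wait(T1) -> count=2 queue=[] holders={T1}
Step 2: wait(T6) -> count=1 queue=[] holders={T1,T6}
Step 3: wait(T7) -> count=0 queue=[] holders={T1,T6,T7}
Step 4: signal(T6) -> count=1 queue=[] holders={T1,T7}
Step 5: signal(T7) -> count=2 queue=[] holders={T1}
Step 6: wait(T6) -> count=1 queue=[] holders={T1,T6}
Step 7: wait(T3) -> count=0 queue=[] holders={T1,T3,T6}
Step 8: wait(T5) -> count=0 queue=[T5] holders={T1,T3,T6}
Step 9: signal(T6) -> count=0 queue=[] holders={T1,T3,T5}
Step 10: signal(T5) -> count=1 queue=[] holders={T1,T3}
Step 11: wait(T5) -> count=0 queue=[] holders={T1,T3,T5}
Step 12: wait(T2) -> count=0 queue=[T2] holders={T1,T3,T5}
Step 13: signal(T1) -> count=0 queue=[] holders={T2,T3,T5}
Step 14: wait(T1) -> count=0 queue=[T1] holders={T2,T3,T5}
Final holders: T2,T3,T5

Answer: T2,T3,T5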